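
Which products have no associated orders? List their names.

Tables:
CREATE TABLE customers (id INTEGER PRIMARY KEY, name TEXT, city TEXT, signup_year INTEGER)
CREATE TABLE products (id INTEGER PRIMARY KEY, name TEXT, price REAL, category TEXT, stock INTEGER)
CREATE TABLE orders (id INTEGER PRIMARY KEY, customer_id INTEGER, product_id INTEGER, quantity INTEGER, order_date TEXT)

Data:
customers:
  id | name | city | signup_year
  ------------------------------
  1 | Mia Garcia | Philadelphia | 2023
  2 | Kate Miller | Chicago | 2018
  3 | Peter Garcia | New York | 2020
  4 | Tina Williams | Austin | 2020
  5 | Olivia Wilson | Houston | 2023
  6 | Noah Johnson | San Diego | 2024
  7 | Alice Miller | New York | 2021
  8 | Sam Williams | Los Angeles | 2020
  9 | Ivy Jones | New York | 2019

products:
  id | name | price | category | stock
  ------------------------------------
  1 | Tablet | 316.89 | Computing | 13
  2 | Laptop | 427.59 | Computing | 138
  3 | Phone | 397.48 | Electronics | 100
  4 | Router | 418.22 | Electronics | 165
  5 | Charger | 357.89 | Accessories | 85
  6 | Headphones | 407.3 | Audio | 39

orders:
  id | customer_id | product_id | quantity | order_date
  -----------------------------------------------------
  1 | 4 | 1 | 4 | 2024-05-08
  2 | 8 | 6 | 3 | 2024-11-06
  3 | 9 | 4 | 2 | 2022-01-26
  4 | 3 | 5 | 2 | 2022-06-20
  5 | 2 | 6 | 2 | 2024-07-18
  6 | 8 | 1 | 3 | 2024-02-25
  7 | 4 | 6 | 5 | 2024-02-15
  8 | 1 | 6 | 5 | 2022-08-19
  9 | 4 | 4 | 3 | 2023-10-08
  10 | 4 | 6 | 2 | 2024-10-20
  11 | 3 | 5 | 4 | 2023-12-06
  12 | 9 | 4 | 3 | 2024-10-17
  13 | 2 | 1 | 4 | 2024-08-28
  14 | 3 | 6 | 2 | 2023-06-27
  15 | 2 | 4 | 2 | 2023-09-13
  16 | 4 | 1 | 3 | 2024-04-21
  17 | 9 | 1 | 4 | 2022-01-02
SELECT p.name FROM products p LEFT JOIN orders c ON c.product_id = p.id WHERE c.id IS NULL

Execution result:
name
Laptop
Phone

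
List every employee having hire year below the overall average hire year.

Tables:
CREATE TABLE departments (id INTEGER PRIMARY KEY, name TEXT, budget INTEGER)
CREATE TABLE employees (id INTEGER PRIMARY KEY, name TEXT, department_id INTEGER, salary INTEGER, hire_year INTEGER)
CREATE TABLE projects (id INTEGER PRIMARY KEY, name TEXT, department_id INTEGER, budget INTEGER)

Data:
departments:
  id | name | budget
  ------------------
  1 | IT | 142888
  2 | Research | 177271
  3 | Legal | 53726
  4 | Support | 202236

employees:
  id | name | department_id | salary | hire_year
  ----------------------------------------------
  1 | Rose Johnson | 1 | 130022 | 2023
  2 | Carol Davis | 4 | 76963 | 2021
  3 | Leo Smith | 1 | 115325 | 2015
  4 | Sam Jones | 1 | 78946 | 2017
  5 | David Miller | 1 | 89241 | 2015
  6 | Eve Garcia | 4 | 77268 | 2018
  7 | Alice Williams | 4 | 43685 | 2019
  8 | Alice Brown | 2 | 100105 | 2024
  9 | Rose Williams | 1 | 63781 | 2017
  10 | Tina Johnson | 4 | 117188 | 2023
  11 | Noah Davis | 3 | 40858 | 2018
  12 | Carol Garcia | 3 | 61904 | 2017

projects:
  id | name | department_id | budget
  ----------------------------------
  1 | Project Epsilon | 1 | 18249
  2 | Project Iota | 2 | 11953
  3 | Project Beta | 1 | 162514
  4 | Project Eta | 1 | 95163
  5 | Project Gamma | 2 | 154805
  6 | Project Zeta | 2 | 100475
SELECT name, hire_year FROM employees WHERE hire_year < (SELECT AVG(hire_year) FROM employees)

Execution result:
name | hire_year
Leo Smith | 2015
Sam Jones | 2017
David Miller | 2015
Eve Garcia | 2018
Rose Williams | 2017
Noah Davis | 2018
Carol Garcia | 2017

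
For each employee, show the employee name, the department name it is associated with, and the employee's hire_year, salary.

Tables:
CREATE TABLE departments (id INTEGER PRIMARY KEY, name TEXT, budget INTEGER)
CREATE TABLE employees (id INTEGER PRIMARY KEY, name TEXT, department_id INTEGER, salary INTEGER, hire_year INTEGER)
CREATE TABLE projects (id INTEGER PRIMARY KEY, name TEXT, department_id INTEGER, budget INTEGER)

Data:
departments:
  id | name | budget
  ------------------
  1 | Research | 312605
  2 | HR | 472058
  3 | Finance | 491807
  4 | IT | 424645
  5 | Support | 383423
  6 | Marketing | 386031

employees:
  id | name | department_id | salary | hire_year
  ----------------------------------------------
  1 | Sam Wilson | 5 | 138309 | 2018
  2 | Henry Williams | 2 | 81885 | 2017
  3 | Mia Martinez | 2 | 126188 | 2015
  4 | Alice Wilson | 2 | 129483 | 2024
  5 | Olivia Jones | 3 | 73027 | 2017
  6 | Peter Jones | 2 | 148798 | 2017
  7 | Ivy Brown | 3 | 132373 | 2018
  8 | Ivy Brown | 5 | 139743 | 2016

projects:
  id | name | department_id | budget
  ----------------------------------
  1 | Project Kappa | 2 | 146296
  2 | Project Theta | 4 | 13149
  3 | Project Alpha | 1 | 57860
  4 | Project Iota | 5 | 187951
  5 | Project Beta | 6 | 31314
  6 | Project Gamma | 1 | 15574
SELECT c.name, p.name AS department, c.hire_year, c.salary FROM employees c JOIN departments p ON c.department_id = p.id

Execution result:
name | department | hire_year | salary
Sam Wilson | Support | 2018 | 138309
Henry Williams | HR | 2017 | 81885
Mia Martinez | HR | 2015 | 126188
Alice Wilson | HR | 2024 | 129483
Olivia Jones | Finance | 2017 | 73027
Peter Jones | HR | 2017 | 148798
Ivy Brown | Finance | 2018 | 132373
Ivy Brown | Support | 2016 | 139743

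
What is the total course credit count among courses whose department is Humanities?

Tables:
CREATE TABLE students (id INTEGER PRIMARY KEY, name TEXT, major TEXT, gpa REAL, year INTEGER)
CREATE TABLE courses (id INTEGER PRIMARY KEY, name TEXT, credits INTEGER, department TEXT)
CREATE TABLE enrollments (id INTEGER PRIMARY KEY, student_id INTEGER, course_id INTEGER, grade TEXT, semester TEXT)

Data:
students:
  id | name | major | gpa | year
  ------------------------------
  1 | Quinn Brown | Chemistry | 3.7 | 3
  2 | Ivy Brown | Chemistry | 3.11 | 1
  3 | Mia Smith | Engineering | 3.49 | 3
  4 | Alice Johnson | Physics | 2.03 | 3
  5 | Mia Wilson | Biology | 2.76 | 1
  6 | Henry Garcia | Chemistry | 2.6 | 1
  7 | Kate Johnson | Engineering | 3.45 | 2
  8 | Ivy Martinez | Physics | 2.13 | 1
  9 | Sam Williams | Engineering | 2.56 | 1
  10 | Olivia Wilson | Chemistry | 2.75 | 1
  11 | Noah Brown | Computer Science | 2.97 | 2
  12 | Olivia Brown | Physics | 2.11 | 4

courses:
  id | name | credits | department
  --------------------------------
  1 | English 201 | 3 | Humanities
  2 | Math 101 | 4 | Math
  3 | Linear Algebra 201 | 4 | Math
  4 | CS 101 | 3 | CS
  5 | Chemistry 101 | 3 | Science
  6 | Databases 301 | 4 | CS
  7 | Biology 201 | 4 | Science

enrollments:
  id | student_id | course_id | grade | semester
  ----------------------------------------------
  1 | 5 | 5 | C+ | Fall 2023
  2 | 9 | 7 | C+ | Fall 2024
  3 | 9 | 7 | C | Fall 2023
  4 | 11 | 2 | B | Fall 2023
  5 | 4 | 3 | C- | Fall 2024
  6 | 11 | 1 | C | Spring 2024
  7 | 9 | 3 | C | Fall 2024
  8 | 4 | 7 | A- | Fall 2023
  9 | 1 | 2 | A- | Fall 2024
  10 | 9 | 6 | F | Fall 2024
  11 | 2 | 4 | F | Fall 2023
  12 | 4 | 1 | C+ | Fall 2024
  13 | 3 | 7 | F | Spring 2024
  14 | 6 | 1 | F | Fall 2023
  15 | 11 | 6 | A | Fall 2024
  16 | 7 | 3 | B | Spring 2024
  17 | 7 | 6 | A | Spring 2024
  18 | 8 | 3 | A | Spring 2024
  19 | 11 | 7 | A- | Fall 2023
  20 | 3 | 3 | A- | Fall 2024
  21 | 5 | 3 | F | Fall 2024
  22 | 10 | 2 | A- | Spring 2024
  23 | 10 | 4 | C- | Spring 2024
SELECT SUM(credits) FROM courses WHERE department = 'Humanities'

Execution result:
3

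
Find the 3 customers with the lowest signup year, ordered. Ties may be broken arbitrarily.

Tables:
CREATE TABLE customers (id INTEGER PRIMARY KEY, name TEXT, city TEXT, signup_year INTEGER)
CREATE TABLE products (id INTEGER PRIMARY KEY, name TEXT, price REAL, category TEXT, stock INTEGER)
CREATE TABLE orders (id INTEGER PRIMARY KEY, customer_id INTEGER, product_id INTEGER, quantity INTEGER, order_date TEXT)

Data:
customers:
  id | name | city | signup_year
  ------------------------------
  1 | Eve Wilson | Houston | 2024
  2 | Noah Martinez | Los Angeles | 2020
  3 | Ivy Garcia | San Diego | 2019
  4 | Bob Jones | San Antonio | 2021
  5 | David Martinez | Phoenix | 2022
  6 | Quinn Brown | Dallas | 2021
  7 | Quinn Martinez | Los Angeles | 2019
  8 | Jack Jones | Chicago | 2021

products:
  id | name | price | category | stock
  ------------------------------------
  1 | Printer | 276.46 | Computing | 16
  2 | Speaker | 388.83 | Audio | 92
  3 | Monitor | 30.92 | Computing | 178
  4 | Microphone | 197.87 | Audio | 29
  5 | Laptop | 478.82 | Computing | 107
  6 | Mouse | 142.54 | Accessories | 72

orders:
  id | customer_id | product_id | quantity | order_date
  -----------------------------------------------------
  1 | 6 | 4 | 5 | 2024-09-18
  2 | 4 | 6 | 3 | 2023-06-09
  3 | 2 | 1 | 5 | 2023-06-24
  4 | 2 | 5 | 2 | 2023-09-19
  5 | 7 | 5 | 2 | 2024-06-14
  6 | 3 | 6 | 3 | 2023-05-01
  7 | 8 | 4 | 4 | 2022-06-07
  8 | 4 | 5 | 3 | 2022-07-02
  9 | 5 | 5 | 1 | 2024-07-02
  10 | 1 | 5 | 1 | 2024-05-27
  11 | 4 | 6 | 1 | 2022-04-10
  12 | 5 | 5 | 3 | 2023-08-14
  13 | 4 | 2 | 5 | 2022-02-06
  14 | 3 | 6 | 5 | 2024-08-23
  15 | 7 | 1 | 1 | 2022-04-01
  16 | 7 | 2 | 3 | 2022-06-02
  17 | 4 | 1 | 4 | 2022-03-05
SELECT name, signup_year FROM customers ORDER BY signup_year ASC LIMIT 3

Execution result:
name | signup_year
Ivy Garcia | 2019
Quinn Martinez | 2019
Noah Martinez | 2020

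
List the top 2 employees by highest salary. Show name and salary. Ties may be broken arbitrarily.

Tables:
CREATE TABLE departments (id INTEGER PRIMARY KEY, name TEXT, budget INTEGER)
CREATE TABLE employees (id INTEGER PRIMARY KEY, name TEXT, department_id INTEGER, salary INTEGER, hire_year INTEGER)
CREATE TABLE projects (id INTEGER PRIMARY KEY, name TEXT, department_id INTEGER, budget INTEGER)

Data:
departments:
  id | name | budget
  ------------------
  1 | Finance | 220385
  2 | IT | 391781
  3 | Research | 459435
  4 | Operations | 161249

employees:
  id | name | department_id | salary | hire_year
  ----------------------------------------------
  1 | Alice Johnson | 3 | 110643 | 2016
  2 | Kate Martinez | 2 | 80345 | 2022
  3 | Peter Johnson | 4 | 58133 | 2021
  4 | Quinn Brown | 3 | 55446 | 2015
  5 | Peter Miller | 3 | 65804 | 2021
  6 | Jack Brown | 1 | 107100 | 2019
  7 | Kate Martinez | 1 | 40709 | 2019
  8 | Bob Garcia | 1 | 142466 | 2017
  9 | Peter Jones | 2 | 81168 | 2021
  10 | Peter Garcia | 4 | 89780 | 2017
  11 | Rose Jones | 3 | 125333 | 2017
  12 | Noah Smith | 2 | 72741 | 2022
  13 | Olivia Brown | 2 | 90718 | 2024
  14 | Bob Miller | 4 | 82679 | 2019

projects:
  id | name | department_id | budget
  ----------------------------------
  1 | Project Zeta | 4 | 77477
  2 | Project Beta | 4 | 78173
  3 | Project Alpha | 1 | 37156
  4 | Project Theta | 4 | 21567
SELECT name, salary FROM employees ORDER BY salary DESC LIMIT 2

Execution result:
name | salary
Bob Garcia | 142466
Rose Jones | 125333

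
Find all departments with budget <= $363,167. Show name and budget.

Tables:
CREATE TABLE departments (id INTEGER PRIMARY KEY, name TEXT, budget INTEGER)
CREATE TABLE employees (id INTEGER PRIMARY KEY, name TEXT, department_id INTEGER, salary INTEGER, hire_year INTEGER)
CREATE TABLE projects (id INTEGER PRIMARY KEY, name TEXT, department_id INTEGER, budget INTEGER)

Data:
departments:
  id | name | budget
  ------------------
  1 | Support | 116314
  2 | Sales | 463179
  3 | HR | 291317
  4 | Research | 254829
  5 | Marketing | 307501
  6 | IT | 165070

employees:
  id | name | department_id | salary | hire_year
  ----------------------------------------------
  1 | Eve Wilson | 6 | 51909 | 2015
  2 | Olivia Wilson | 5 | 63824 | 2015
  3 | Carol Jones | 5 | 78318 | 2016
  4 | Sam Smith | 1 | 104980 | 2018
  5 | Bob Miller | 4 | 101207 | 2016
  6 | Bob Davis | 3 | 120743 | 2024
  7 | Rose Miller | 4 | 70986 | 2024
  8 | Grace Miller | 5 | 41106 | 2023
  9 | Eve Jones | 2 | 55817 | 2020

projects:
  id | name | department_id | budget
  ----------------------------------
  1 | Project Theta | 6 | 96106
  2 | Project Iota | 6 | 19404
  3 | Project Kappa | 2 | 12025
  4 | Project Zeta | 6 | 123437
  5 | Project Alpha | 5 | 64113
SELECT name, budget FROM departments WHERE budget <= 363167

Execution result:
name | budget
Support | 116314
HR | 291317
Research | 254829
Marketing | 307501
IT | 165070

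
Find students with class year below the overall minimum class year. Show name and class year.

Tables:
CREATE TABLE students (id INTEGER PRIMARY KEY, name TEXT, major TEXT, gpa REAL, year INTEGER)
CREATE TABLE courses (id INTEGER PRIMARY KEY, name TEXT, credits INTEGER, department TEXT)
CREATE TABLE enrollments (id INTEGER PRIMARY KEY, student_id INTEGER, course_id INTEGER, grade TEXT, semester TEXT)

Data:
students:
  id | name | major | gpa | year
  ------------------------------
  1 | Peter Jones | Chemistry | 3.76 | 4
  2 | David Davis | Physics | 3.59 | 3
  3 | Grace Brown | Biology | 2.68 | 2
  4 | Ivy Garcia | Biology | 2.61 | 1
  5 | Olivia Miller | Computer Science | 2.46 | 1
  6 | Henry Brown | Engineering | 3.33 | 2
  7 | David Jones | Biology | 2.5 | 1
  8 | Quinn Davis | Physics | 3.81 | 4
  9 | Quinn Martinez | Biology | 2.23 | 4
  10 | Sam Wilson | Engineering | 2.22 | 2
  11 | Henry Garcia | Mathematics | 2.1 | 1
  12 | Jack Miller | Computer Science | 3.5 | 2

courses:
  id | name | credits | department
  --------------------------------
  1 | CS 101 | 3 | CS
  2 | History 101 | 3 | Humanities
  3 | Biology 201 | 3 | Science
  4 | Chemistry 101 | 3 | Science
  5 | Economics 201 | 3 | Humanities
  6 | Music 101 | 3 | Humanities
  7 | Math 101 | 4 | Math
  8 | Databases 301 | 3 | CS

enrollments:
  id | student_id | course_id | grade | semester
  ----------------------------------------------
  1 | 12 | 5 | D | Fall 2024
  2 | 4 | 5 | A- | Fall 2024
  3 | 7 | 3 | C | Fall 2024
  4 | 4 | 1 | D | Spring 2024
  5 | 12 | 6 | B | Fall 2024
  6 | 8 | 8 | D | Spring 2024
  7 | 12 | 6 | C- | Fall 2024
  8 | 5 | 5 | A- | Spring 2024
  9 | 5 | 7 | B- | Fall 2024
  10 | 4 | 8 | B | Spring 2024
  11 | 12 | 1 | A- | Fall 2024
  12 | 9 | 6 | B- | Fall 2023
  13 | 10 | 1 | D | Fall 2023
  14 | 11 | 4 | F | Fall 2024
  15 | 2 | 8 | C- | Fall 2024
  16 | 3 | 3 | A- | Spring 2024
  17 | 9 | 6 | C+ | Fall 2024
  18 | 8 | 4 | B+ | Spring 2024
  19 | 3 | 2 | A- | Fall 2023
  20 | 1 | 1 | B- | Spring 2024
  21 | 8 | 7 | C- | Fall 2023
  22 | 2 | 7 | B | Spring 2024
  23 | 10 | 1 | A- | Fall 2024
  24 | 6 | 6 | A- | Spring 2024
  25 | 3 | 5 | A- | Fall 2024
SELECT name, year FROM students WHERE year < (SELECT MIN(year) FROM students)

Execution result:
(no rows)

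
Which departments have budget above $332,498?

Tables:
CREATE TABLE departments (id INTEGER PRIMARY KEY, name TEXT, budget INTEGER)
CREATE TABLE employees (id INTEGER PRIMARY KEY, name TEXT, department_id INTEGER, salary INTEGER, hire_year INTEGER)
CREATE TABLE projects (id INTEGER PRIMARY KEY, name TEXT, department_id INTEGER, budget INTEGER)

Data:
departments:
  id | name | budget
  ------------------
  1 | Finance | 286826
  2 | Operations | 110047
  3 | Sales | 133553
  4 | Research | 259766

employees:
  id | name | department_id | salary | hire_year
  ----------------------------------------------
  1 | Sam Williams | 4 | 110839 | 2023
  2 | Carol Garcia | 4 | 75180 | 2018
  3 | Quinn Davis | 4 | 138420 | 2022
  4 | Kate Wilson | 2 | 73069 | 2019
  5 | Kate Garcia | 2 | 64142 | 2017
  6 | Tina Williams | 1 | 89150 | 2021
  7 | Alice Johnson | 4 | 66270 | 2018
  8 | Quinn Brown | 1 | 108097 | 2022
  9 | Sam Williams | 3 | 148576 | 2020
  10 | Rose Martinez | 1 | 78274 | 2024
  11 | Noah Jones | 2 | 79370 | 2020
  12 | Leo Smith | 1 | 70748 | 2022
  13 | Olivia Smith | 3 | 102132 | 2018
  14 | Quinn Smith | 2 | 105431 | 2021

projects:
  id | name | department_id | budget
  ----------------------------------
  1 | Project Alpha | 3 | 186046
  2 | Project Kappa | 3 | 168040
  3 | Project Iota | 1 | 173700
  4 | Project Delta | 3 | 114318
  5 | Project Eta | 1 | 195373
SELECT name, budget FROM departments WHERE budget > 332498

Execution result:
(no rows)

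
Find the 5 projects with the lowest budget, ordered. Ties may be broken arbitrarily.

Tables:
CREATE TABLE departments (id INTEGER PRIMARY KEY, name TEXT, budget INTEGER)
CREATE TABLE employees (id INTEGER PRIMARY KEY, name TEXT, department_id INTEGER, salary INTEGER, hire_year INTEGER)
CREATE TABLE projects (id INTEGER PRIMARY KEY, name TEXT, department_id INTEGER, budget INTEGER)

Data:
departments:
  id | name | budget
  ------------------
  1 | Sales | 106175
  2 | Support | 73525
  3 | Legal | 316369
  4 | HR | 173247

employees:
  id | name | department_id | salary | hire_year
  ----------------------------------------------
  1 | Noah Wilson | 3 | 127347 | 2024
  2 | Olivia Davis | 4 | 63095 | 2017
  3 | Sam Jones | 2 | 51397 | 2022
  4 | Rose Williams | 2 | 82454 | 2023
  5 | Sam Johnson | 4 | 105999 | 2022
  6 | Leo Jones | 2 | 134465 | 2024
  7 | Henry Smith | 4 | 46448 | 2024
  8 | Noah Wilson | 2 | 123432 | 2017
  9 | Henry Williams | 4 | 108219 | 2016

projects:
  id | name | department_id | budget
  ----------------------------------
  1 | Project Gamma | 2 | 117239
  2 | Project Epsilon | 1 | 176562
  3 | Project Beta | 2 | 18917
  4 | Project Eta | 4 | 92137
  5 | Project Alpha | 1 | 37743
SELECT name, budget FROM projects ORDER BY budget ASC LIMIT 5

Execution result:
name | budget
Project Beta | 18917
Project Alpha | 37743
Project Eta | 92137
Project Gamma | 117239
Project Epsilon | 176562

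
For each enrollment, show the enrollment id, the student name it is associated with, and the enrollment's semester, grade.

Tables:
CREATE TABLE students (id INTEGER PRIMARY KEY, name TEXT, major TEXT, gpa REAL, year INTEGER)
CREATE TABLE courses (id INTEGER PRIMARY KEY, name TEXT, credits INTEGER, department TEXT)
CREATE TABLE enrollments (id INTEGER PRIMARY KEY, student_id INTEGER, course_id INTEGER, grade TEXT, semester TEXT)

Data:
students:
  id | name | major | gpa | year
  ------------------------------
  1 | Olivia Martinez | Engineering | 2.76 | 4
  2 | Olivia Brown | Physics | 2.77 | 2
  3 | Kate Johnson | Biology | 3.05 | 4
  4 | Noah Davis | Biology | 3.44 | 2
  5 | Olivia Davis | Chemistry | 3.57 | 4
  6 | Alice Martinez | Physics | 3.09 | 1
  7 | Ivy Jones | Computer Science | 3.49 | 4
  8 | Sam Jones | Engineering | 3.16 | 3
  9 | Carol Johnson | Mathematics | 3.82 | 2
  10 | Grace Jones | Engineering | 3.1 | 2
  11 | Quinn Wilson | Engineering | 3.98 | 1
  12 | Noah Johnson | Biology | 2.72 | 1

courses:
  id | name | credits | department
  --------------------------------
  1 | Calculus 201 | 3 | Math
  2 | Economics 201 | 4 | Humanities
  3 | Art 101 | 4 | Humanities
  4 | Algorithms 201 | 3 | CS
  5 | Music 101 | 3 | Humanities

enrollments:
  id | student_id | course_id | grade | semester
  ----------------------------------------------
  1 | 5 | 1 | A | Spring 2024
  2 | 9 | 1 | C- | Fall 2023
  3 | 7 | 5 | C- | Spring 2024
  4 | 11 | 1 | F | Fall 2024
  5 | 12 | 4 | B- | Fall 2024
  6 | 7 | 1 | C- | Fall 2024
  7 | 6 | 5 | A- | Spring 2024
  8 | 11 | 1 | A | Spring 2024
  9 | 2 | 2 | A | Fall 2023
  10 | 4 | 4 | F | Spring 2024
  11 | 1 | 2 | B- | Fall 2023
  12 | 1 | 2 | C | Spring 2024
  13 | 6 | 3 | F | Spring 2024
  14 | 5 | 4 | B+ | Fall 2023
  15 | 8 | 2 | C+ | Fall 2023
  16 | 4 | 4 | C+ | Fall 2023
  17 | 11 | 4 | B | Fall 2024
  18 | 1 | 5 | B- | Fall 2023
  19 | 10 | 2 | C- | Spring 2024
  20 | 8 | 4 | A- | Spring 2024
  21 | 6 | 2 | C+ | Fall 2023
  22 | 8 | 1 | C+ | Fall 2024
SELECT c.id, p.name AS student, c.semester, c.grade FROM enrollments c JOIN students p ON c.student_id = p.id

Execution result:
id | student | semester | grade
1 | Olivia Davis | Spring 2024 | A
2 | Carol Johnson | Fall 2023 | C-
3 | Ivy Jones | Spring 2024 | C-
4 | Quinn Wilson | Fall 2024 | F
5 | Noah Johnson | Fall 2024 | B-
6 | Ivy Jones | Fall 2024 | C-
7 | Alice Martinez | Spring 2024 | A-
8 | Quinn Wilson | Spring 2024 | A
9 | Olivia Brown | Fall 2023 | A
10 | Noah Davis | Spring 2024 | F
11 | Olivia Martinez | Fall 2023 | B-
12 | Olivia Martinez | Spring 2024 | C
13 | Alice Martinez | Spring 2024 | F
14 | Olivia Davis | Fall 2023 | B+
15 | Sam Jones | Fall 2023 | C+
16 | Noah Davis | Fall 2023 | C+
17 | Quinn Wilson | Fall 2024 | B
18 | Olivia Martinez | Fall 2023 | B-
19 | Grace Jones | Spring 2024 | C-
20 | Sam Jones | Spring 2024 | A-
21 | Alice Martinez | Fall 2023 | C+
22 | Sam Jones | Fall 2024 | C+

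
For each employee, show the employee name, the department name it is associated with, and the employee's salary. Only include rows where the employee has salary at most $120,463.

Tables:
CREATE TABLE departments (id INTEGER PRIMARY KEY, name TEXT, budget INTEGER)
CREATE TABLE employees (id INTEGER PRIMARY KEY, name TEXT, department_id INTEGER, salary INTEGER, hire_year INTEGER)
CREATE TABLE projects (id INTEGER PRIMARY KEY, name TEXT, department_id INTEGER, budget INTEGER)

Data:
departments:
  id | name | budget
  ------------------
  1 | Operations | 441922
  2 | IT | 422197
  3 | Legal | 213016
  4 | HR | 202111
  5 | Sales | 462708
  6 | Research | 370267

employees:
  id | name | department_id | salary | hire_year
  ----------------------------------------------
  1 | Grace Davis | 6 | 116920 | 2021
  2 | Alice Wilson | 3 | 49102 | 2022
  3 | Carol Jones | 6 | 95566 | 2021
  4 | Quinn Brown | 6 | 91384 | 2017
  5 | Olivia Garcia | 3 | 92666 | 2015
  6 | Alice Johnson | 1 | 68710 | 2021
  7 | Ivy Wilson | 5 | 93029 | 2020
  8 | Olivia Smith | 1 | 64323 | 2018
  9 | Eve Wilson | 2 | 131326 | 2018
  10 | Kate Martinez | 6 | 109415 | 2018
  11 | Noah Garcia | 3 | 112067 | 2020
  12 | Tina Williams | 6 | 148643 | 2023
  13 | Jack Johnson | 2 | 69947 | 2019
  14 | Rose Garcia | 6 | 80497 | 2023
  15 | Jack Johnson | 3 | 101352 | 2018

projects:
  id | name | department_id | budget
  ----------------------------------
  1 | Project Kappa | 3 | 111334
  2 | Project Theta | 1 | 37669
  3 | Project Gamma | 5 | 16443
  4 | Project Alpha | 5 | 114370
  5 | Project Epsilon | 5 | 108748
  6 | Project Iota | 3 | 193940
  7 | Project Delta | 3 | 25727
SELECT c.name, p.name AS department, c.salary FROM employees c JOIN departments p ON c.department_id = p.id WHERE c.salary <= 120463

Execution result:
name | department | salary
Grace Davis | Research | 116920
Alice Wilson | Legal | 49102
Carol Jones | Research | 95566
Quinn Brown | Research | 91384
Olivia Garcia | Legal | 92666
Alice Johnson | Operations | 68710
Ivy Wilson | Sales | 93029
Olivia Smith | Operations | 64323
Kate Martinez | Research | 109415
Noah Garcia | Legal | 112067
Jack Johnson | IT | 69947
Rose Garcia | Research | 80497
Jack Johnson | Legal | 101352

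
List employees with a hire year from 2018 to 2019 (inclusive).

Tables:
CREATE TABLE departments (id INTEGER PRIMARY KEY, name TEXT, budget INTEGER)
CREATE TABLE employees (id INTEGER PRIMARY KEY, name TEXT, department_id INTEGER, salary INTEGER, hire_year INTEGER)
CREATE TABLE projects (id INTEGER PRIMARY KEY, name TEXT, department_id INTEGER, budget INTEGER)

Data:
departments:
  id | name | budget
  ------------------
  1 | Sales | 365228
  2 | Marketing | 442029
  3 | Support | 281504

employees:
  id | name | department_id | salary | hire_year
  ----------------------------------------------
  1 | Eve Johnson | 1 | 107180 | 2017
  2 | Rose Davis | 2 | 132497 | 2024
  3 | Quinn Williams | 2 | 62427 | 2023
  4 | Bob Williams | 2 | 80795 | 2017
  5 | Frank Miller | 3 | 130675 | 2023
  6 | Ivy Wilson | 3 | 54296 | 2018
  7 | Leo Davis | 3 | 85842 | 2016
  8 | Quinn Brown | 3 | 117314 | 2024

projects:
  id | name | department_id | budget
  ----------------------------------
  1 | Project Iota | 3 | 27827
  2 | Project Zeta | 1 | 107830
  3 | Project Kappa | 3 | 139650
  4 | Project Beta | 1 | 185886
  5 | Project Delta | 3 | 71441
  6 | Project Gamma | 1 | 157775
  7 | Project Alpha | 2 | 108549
SELECT name, hire_year FROM employees WHERE hire_year BETWEEN 2018 AND 2019

Execution result:
name | hire_year
Ivy Wilson | 2018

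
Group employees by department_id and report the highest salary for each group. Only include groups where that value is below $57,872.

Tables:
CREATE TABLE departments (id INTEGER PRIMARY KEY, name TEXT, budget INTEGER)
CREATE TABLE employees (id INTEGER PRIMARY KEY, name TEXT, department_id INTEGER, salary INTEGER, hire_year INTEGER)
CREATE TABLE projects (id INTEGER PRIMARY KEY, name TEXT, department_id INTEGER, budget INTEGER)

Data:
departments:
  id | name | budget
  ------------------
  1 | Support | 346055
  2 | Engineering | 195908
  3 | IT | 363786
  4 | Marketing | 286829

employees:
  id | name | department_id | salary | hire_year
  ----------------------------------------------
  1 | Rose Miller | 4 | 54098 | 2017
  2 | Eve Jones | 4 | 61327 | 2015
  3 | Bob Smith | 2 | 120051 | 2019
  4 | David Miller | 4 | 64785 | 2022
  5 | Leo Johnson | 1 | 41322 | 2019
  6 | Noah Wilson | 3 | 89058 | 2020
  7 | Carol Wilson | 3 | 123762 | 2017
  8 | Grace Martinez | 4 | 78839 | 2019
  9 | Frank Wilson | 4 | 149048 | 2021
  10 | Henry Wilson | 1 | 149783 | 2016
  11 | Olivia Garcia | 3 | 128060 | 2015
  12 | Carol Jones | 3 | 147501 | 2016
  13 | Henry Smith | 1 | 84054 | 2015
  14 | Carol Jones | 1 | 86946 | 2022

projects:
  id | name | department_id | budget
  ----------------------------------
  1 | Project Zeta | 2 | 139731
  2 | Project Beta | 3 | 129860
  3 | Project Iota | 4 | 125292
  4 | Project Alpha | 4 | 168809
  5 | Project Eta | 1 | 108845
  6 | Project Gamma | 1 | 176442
SELECT department_id, MAX(salary) AS max_salary FROM employees GROUP BY department_id HAVING MAX(salary) < 57872

Execution result:
(no rows)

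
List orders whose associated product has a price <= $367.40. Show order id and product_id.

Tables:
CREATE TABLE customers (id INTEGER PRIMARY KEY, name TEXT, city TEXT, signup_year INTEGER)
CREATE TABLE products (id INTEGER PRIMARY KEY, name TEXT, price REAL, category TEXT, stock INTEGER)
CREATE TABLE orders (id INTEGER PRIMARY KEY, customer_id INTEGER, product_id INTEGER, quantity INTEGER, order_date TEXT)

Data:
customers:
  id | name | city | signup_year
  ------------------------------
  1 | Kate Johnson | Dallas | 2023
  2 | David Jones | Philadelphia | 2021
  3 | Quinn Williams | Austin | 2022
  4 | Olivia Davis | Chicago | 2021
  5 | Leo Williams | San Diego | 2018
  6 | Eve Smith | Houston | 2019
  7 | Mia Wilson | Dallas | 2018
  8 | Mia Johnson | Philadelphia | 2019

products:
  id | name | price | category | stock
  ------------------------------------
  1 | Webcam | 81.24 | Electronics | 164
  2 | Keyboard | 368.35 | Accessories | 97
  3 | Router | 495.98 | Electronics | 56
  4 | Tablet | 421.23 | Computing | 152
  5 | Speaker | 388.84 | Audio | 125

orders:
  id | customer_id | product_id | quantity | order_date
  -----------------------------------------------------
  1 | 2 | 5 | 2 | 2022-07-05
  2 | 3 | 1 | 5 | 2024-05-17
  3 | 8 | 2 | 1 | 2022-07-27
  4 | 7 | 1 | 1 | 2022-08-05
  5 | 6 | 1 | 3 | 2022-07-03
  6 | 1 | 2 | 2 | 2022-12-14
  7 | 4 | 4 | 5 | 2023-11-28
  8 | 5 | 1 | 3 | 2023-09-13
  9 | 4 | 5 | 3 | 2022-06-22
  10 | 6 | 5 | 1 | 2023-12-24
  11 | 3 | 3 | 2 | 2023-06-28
SELECT id, product_id FROM orders WHERE product_id IN (SELECT id FROM products WHERE price <= 367.4)

Execution result:
id | product_id
2 | 1
4 | 1
5 | 1
8 | 1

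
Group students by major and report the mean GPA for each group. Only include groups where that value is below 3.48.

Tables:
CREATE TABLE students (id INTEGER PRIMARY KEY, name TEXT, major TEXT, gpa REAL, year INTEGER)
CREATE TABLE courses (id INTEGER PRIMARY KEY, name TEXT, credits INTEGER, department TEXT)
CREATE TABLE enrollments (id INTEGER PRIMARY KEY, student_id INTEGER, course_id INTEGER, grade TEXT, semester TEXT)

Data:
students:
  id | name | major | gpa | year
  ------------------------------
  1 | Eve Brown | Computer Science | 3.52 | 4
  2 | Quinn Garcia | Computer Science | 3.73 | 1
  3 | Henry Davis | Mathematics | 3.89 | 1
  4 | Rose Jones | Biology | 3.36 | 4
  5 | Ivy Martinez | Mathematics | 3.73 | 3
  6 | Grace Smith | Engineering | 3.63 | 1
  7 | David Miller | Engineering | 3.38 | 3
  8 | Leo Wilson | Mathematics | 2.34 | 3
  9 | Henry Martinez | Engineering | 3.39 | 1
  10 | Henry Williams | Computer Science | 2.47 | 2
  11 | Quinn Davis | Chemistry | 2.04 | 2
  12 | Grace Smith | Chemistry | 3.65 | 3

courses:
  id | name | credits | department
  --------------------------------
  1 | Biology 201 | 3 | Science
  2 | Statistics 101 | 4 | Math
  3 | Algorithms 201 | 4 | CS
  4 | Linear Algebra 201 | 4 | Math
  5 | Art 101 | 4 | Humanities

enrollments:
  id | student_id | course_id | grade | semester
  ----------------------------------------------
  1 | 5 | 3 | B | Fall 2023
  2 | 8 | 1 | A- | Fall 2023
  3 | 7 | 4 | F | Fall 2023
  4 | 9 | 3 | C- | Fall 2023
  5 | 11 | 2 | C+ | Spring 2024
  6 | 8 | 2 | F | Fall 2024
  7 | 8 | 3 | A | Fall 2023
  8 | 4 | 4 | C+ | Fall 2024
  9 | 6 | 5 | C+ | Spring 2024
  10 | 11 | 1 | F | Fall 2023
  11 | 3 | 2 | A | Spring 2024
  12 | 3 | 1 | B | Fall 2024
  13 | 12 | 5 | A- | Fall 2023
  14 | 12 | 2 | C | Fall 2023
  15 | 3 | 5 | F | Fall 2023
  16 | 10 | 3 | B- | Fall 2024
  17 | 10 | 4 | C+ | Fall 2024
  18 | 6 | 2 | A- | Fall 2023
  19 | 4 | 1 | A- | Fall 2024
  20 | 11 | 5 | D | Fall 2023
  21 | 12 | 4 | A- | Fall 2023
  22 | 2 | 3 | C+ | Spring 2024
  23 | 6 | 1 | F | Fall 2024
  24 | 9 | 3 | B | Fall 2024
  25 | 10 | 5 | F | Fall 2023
SELECT major, AVG(gpa) AS avg_gpa FROM students GROUP BY major HAVING AVG(gpa) < 3.48

Execution result:
major | avg_gpa
Biology | 3.36
Chemistry | 2.85
Computer Science | 3.24
Engineering | 3.47
Mathematics | 3.32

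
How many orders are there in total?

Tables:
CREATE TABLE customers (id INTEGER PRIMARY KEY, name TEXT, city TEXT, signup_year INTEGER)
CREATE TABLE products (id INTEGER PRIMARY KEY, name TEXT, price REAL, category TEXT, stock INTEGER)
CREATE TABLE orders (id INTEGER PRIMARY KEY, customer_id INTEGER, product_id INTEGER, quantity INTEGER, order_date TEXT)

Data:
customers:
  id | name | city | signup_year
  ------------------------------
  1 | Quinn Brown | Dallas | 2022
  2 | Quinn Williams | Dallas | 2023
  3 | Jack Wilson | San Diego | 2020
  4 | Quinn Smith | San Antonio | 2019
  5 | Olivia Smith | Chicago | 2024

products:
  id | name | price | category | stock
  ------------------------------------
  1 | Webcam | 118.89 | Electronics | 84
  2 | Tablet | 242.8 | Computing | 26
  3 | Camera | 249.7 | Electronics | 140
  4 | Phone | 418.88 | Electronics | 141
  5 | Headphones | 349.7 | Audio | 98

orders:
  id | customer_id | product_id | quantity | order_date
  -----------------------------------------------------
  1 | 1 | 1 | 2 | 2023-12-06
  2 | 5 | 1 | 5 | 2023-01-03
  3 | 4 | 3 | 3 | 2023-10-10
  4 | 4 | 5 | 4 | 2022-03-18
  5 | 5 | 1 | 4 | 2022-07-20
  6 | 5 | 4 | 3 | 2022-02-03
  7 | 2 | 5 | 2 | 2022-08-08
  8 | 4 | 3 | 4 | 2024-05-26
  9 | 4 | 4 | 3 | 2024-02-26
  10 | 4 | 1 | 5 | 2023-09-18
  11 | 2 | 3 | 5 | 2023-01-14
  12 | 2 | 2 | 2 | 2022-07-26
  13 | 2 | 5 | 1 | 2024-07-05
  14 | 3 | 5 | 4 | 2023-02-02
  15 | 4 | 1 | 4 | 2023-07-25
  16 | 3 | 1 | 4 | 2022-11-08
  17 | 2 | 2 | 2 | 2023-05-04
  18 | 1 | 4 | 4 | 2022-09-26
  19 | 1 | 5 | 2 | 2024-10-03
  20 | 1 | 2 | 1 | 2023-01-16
SELECT COUNT(*) FROM orders

Execution result:
20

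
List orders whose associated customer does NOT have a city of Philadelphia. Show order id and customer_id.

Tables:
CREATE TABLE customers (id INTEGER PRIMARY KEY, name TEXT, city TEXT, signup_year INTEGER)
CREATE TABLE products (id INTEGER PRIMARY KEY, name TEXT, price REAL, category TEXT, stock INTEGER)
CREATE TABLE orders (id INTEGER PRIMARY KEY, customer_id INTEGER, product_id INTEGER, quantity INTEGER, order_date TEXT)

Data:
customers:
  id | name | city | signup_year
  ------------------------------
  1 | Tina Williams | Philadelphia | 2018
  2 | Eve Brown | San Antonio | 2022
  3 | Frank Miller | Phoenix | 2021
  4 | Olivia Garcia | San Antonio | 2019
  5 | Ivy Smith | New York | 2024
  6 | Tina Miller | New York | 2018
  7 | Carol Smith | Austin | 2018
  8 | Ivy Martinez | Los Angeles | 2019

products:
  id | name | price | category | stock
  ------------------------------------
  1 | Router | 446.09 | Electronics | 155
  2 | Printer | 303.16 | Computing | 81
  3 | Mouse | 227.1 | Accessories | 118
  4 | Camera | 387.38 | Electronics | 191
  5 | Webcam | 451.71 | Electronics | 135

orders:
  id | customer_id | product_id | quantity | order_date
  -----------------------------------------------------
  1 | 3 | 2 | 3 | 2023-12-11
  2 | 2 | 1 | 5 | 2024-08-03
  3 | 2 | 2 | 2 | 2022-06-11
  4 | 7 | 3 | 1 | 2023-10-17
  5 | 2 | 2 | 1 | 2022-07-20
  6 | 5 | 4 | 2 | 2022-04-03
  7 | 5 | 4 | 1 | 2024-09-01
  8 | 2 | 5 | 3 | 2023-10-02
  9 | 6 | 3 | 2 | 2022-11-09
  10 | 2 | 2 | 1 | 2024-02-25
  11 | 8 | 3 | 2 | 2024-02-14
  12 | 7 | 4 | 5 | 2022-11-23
SELECT id, customer_id FROM orders WHERE customer_id NOT IN (SELECT id FROM customers WHERE city = 'Philadelphia')

Execution result:
id | customer_id
1 | 3
2 | 2
3 | 2
4 | 7
5 | 2
6 | 5
7 | 5
8 | 2
9 | 6
10 | 2
11 | 8
12 | 7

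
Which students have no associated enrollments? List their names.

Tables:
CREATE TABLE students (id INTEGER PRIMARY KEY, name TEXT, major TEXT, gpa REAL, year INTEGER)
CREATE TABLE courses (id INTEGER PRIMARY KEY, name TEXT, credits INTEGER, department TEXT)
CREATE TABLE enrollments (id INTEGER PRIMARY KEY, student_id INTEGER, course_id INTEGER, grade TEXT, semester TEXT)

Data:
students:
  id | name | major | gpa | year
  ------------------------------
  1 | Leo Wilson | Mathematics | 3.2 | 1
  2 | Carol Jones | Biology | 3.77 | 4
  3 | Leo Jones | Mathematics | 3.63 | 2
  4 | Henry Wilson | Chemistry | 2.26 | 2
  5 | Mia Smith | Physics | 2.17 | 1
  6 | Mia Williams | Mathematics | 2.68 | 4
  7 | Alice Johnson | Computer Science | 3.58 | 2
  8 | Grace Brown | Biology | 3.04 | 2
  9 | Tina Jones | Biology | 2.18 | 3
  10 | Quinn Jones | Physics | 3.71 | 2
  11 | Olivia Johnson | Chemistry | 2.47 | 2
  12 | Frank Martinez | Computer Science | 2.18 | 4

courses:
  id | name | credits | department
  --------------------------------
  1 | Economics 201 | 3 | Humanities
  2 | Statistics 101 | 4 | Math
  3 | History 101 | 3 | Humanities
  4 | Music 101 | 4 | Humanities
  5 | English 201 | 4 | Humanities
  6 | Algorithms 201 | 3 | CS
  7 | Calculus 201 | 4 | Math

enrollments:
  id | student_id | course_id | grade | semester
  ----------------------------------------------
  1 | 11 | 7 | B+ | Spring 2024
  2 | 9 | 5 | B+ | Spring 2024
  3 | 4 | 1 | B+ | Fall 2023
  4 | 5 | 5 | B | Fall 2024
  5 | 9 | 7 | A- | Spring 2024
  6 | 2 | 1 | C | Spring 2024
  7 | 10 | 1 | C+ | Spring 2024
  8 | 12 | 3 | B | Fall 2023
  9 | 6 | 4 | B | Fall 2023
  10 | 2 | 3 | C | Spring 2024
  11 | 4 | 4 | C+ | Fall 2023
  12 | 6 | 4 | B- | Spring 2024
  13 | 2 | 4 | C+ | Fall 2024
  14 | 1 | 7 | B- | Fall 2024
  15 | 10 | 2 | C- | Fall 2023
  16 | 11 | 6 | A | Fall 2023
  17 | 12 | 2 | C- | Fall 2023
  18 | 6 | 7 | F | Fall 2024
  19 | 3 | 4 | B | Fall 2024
SELECT p.name FROM students p LEFT JOIN enrollments c ON c.student_id = p.id WHERE c.id IS NULL

Execution result:
name
Alice Johnson
Grace Brown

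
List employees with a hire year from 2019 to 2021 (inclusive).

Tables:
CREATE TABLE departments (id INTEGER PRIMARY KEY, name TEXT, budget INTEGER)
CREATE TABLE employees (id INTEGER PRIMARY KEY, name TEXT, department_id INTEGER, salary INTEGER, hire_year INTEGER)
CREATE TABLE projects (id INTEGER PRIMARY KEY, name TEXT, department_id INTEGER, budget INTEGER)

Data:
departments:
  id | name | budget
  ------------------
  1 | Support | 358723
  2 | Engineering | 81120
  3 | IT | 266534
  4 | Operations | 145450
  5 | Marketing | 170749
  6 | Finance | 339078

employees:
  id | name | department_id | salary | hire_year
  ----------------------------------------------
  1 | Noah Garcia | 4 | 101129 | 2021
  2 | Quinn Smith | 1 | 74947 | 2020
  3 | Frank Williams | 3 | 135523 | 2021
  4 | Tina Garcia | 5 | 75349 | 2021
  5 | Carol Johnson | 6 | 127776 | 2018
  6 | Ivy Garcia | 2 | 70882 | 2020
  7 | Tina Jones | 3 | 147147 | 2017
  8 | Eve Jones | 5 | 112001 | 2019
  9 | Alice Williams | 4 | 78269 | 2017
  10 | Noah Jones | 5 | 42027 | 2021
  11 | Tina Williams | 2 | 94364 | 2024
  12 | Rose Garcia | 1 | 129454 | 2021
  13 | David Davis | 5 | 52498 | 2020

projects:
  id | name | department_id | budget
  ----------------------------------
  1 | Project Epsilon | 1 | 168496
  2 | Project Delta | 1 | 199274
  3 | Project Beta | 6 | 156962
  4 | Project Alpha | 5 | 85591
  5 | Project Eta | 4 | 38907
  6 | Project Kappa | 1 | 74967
SELECT name, hire_year FROM employees WHERE hire_year BETWEEN 2019 AND 2021

Execution result:
name | hire_year
Noah Garcia | 2021
Quinn Smith | 2020
Frank Williams | 2021
Tina Garcia | 2021
Ivy Garcia | 2020
Eve Jones | 2019
Noah Jones | 2021
Rose Garcia | 2021
David Davis | 2020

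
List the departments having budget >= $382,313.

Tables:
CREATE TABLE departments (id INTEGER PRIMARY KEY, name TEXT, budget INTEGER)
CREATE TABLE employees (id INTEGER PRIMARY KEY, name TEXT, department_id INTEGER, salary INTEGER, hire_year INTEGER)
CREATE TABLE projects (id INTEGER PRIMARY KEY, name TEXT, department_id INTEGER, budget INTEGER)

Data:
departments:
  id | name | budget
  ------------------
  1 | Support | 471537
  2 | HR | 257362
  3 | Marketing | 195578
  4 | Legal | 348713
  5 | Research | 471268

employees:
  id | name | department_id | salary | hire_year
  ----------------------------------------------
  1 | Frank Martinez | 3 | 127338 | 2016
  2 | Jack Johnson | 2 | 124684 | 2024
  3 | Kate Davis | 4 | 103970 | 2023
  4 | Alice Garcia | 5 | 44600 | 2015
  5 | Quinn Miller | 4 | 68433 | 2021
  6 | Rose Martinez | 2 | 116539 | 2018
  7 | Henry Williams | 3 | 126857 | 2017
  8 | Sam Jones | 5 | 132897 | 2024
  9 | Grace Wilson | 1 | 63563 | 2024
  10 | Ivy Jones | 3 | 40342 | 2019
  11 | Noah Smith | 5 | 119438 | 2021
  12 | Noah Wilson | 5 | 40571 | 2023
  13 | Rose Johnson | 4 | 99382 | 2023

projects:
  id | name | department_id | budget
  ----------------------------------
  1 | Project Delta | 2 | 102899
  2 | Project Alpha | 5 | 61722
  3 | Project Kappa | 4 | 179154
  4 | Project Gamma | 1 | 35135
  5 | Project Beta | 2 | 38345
SELECT name, budget FROM departments WHERE budget >= 382313

Execution result:
name | budget
Support | 471537
Research | 471268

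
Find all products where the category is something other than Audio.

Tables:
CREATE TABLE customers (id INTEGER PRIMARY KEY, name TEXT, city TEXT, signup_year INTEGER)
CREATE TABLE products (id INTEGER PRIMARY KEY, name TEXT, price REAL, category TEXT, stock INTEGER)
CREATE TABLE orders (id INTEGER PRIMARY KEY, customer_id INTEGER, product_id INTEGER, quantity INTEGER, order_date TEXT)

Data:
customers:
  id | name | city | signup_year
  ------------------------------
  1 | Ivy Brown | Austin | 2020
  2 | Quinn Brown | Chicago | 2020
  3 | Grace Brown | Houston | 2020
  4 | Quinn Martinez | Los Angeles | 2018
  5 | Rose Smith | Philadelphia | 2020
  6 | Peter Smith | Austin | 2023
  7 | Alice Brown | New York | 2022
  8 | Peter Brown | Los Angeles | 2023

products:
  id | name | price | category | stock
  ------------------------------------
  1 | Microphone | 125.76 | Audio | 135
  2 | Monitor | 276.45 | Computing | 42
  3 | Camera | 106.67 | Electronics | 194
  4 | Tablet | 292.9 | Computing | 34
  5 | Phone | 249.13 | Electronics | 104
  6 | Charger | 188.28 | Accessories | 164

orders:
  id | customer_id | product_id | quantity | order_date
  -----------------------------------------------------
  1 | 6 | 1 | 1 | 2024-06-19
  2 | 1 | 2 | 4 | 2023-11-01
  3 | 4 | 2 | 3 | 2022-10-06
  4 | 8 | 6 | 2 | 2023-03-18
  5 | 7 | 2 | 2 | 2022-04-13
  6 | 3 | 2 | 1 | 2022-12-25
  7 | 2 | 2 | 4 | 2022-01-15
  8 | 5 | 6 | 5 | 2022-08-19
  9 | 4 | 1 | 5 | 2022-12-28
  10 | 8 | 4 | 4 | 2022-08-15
SELECT name, category FROM products WHERE category <> 'Audio'

Execution result:
name | category
Monitor | Computing
Camera | Electronics
Tablet | Computing
Phone | Electronics
Charger | Accessories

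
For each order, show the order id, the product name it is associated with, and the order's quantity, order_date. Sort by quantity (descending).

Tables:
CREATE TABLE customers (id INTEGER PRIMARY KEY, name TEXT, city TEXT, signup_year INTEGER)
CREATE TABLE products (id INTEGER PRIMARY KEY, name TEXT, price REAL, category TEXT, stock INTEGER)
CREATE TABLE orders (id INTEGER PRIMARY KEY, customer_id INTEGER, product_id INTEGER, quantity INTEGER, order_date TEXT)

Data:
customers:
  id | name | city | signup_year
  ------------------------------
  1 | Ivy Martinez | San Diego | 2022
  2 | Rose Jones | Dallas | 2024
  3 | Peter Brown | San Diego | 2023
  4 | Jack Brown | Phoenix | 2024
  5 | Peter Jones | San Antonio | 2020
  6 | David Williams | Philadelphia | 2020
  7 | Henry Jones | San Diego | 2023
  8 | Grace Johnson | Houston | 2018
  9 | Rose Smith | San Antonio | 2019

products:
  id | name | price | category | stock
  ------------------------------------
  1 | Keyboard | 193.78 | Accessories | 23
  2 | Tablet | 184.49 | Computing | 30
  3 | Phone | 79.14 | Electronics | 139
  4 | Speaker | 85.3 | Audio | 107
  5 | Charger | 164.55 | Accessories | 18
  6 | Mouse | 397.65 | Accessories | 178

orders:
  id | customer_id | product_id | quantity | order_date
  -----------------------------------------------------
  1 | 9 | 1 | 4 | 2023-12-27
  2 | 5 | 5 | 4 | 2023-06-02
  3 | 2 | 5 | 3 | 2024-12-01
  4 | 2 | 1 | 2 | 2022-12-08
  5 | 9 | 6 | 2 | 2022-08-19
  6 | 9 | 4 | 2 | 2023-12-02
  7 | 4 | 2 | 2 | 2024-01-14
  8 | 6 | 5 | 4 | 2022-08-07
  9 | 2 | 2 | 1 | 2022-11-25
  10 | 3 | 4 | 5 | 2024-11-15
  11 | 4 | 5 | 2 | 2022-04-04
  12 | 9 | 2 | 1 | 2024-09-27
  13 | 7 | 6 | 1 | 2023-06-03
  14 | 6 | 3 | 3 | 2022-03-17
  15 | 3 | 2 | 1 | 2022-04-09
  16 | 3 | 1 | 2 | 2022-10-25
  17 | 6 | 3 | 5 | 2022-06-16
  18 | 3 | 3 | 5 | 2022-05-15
SELECT c.id, p.name AS product, c.quantity, c.order_date FROM orders c JOIN products p ON c.product_id = p.id ORDER BY c.quantity DESC

Execution result:
id | product | quantity | order_date
10 | Speaker | 5 | 2024-11-15
17 | Phone | 5 | 2022-06-16
18 | Phone | 5 | 2022-05-15
1 | Keyboard | 4 | 2023-12-27
2 | Charger | 4 | 2023-06-02
8 | Charger | 4 | 2022-08-07
3 | Charger | 3 | 2024-12-01
14 | Phone | 3 | 2022-03-17
4 | Keyboard | 2 | 2022-12-08
5 | Mouse | 2 | 2022-08-19
6 | Speaker | 2 | 2023-12-02
7 | Tablet | 2 | 2024-01-14
11 | Charger | 2 | 2022-04-04
16 | Keyboard | 2 | 2022-10-25
9 | Tablet | 1 | 2022-11-25
12 | Tablet | 1 | 2024-09-27
13 | Mouse | 1 | 2023-06-03
15 | Tablet | 1 | 2022-04-09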